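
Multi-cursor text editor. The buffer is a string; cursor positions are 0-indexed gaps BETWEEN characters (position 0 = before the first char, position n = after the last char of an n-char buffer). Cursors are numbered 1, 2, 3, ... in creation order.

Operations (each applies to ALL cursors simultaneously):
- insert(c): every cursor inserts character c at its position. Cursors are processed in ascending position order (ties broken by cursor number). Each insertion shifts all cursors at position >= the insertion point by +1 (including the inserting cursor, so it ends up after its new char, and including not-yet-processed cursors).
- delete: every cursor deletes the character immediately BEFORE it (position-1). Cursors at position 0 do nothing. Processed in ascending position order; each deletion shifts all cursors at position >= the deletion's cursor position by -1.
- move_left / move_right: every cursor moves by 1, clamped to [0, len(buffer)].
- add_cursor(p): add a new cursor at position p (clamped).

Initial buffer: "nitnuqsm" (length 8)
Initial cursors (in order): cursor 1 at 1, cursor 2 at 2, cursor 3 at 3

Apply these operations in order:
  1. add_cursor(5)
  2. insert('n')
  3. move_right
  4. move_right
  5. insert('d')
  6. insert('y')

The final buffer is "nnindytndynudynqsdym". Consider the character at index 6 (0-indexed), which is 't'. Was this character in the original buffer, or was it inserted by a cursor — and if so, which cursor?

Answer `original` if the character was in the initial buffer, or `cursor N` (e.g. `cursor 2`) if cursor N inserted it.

After op 1 (add_cursor(5)): buffer="nitnuqsm" (len 8), cursors c1@1 c2@2 c3@3 c4@5, authorship ........
After op 2 (insert('n')): buffer="nnintnnunqsm" (len 12), cursors c1@2 c2@4 c3@6 c4@9, authorship .1.2.3..4...
After op 3 (move_right): buffer="nnintnnunqsm" (len 12), cursors c1@3 c2@5 c3@7 c4@10, authorship .1.2.3..4...
After op 4 (move_right): buffer="nnintnnunqsm" (len 12), cursors c1@4 c2@6 c3@8 c4@11, authorship .1.2.3..4...
After op 5 (insert('d')): buffer="nnindtndnudnqsdm" (len 16), cursors c1@5 c2@8 c3@11 c4@15, authorship .1.21.32..34..4.
After op 6 (insert('y')): buffer="nnindytndynudynqsdym" (len 20), cursors c1@6 c2@10 c3@14 c4@19, authorship .1.211.322..334..44.
Authorship (.=original, N=cursor N): . 1 . 2 1 1 . 3 2 2 . . 3 3 4 . . 4 4 .
Index 6: author = original

Answer: original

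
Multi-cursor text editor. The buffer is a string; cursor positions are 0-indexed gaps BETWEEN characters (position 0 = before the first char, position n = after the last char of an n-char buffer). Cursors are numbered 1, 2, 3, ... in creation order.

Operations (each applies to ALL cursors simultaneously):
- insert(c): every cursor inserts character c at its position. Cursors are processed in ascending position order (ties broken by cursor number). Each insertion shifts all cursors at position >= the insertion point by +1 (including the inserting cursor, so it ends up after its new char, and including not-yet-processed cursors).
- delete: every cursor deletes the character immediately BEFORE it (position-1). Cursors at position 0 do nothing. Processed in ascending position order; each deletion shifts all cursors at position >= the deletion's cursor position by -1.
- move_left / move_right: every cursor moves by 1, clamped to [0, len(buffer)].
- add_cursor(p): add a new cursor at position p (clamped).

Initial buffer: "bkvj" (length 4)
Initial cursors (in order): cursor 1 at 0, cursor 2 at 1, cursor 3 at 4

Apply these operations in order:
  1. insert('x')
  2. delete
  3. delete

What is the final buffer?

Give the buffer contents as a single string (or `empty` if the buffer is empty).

After op 1 (insert('x')): buffer="xbxkvjx" (len 7), cursors c1@1 c2@3 c3@7, authorship 1.2...3
After op 2 (delete): buffer="bkvj" (len 4), cursors c1@0 c2@1 c3@4, authorship ....
After op 3 (delete): buffer="kv" (len 2), cursors c1@0 c2@0 c3@2, authorship ..

Answer: kv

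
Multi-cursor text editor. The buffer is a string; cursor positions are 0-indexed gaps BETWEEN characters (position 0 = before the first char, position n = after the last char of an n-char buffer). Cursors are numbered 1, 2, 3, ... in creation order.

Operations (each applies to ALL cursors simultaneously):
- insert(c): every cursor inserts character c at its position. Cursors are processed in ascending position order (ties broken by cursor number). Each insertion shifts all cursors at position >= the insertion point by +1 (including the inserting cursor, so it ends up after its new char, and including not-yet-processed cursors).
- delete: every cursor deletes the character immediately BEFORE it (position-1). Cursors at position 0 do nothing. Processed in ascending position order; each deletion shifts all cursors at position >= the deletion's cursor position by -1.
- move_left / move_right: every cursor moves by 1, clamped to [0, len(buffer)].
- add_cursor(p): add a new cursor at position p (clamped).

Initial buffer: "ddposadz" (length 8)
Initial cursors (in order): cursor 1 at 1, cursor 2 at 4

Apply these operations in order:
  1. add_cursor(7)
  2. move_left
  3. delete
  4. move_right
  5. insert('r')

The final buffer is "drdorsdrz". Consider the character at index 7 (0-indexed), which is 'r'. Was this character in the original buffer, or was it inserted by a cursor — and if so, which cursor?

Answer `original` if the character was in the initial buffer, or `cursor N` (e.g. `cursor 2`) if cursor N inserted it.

Answer: cursor 3

Derivation:
After op 1 (add_cursor(7)): buffer="ddposadz" (len 8), cursors c1@1 c2@4 c3@7, authorship ........
After op 2 (move_left): buffer="ddposadz" (len 8), cursors c1@0 c2@3 c3@6, authorship ........
After op 3 (delete): buffer="ddosdz" (len 6), cursors c1@0 c2@2 c3@4, authorship ......
After op 4 (move_right): buffer="ddosdz" (len 6), cursors c1@1 c2@3 c3@5, authorship ......
After op 5 (insert('r')): buffer="drdorsdrz" (len 9), cursors c1@2 c2@5 c3@8, authorship .1..2..3.
Authorship (.=original, N=cursor N): . 1 . . 2 . . 3 .
Index 7: author = 3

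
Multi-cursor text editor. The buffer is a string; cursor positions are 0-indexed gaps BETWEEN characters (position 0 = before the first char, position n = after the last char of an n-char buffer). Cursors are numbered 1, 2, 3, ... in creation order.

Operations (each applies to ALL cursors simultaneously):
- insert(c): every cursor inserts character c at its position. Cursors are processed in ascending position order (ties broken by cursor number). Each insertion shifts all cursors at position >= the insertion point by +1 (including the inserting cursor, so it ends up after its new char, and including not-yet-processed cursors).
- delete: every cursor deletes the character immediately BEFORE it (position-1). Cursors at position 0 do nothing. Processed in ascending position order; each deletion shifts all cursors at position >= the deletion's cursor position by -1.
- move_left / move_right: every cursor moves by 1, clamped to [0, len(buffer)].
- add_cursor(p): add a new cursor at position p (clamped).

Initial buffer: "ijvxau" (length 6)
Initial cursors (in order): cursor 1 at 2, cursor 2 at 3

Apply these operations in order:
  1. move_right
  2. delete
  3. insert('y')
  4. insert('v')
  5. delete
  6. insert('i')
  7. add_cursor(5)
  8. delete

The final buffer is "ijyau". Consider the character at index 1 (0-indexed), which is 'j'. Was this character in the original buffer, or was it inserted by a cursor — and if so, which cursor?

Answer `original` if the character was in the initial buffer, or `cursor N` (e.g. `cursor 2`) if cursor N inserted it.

After op 1 (move_right): buffer="ijvxau" (len 6), cursors c1@3 c2@4, authorship ......
After op 2 (delete): buffer="ijau" (len 4), cursors c1@2 c2@2, authorship ....
After op 3 (insert('y')): buffer="ijyyau" (len 6), cursors c1@4 c2@4, authorship ..12..
After op 4 (insert('v')): buffer="ijyyvvau" (len 8), cursors c1@6 c2@6, authorship ..1212..
After op 5 (delete): buffer="ijyyau" (len 6), cursors c1@4 c2@4, authorship ..12..
After op 6 (insert('i')): buffer="ijyyiiau" (len 8), cursors c1@6 c2@6, authorship ..1212..
After op 7 (add_cursor(5)): buffer="ijyyiiau" (len 8), cursors c3@5 c1@6 c2@6, authorship ..1212..
After op 8 (delete): buffer="ijyau" (len 5), cursors c1@3 c2@3 c3@3, authorship ..1..
Authorship (.=original, N=cursor N): . . 1 . .
Index 1: author = original

Answer: original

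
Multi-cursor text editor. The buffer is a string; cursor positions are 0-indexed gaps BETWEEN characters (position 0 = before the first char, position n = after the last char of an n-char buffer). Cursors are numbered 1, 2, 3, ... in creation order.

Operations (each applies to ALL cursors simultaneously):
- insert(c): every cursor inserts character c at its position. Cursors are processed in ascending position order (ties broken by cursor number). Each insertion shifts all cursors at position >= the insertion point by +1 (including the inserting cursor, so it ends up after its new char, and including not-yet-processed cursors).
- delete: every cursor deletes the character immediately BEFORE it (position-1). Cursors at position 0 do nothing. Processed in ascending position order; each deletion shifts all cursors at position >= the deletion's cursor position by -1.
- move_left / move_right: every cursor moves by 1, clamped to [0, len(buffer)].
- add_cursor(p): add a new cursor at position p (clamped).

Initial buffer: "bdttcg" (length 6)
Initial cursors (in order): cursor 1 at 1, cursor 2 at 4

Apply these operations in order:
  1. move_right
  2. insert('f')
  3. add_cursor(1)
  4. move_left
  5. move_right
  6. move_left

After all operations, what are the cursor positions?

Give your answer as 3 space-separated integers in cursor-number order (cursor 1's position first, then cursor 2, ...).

Answer: 2 6 0

Derivation:
After op 1 (move_right): buffer="bdttcg" (len 6), cursors c1@2 c2@5, authorship ......
After op 2 (insert('f')): buffer="bdfttcfg" (len 8), cursors c1@3 c2@7, authorship ..1...2.
After op 3 (add_cursor(1)): buffer="bdfttcfg" (len 8), cursors c3@1 c1@3 c2@7, authorship ..1...2.
After op 4 (move_left): buffer="bdfttcfg" (len 8), cursors c3@0 c1@2 c2@6, authorship ..1...2.
After op 5 (move_right): buffer="bdfttcfg" (len 8), cursors c3@1 c1@3 c2@7, authorship ..1...2.
After op 6 (move_left): buffer="bdfttcfg" (len 8), cursors c3@0 c1@2 c2@6, authorship ..1...2.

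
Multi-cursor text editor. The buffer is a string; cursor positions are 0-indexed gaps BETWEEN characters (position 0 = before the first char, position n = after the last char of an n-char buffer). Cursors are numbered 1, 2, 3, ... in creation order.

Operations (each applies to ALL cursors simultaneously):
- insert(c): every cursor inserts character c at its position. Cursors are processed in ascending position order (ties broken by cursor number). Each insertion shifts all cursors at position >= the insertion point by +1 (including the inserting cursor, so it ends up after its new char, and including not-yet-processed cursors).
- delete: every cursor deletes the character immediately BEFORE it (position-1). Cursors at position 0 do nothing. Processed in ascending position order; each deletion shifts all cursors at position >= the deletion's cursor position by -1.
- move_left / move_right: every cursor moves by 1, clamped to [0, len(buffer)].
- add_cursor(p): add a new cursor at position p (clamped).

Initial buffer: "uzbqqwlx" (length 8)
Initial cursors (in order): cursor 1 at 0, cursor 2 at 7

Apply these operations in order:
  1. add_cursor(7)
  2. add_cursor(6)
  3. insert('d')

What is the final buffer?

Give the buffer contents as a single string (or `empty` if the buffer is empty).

Answer: duzbqqwdlddx

Derivation:
After op 1 (add_cursor(7)): buffer="uzbqqwlx" (len 8), cursors c1@0 c2@7 c3@7, authorship ........
After op 2 (add_cursor(6)): buffer="uzbqqwlx" (len 8), cursors c1@0 c4@6 c2@7 c3@7, authorship ........
After op 3 (insert('d')): buffer="duzbqqwdlddx" (len 12), cursors c1@1 c4@8 c2@11 c3@11, authorship 1......4.23.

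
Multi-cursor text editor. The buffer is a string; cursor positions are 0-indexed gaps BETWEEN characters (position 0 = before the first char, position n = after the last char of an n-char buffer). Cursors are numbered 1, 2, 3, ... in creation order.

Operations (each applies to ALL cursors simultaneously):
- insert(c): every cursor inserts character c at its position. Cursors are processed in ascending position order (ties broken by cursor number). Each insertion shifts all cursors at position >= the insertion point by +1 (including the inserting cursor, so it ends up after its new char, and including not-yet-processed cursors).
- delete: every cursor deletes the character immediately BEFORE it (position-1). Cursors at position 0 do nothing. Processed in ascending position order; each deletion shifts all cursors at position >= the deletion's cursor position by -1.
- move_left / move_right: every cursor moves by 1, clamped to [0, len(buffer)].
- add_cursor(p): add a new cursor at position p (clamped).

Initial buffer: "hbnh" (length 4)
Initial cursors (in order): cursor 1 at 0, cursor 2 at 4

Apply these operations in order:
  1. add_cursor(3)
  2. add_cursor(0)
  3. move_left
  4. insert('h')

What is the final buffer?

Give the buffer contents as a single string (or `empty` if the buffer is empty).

After op 1 (add_cursor(3)): buffer="hbnh" (len 4), cursors c1@0 c3@3 c2@4, authorship ....
After op 2 (add_cursor(0)): buffer="hbnh" (len 4), cursors c1@0 c4@0 c3@3 c2@4, authorship ....
After op 3 (move_left): buffer="hbnh" (len 4), cursors c1@0 c4@0 c3@2 c2@3, authorship ....
After op 4 (insert('h')): buffer="hhhbhnhh" (len 8), cursors c1@2 c4@2 c3@5 c2@7, authorship 14..3.2.

Answer: hhhbhnhh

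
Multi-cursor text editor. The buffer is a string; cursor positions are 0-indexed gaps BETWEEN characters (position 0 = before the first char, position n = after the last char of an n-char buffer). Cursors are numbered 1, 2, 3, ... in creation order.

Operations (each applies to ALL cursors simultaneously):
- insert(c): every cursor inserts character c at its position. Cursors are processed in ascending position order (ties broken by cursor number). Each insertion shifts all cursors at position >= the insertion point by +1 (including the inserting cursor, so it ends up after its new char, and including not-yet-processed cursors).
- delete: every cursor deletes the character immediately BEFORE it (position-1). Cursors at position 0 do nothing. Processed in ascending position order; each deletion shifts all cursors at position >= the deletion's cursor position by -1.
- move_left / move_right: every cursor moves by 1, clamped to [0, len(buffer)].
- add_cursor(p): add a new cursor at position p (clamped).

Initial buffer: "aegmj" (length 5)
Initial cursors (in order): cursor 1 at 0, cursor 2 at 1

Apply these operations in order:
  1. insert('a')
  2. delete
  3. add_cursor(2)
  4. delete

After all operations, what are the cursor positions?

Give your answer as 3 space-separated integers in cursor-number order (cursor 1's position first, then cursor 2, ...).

After op 1 (insert('a')): buffer="aaaegmj" (len 7), cursors c1@1 c2@3, authorship 1.2....
After op 2 (delete): buffer="aegmj" (len 5), cursors c1@0 c2@1, authorship .....
After op 3 (add_cursor(2)): buffer="aegmj" (len 5), cursors c1@0 c2@1 c3@2, authorship .....
After op 4 (delete): buffer="gmj" (len 3), cursors c1@0 c2@0 c3@0, authorship ...

Answer: 0 0 0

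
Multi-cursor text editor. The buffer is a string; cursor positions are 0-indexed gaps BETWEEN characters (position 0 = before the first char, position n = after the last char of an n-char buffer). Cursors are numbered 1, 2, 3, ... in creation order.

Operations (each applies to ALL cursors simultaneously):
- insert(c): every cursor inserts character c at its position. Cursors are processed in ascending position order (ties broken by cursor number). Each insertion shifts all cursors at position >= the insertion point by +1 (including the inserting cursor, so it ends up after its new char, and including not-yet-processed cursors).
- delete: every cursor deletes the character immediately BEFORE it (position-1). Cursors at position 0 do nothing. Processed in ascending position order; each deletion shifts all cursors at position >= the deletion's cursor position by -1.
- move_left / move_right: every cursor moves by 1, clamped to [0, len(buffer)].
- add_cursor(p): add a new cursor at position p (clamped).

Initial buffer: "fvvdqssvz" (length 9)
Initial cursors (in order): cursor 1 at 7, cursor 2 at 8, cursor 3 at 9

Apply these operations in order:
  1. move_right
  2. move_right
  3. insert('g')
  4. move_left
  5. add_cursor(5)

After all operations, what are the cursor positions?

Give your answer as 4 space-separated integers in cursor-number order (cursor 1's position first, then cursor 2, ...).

Answer: 11 11 11 5

Derivation:
After op 1 (move_right): buffer="fvvdqssvz" (len 9), cursors c1@8 c2@9 c3@9, authorship .........
After op 2 (move_right): buffer="fvvdqssvz" (len 9), cursors c1@9 c2@9 c3@9, authorship .........
After op 3 (insert('g')): buffer="fvvdqssvzggg" (len 12), cursors c1@12 c2@12 c3@12, authorship .........123
After op 4 (move_left): buffer="fvvdqssvzggg" (len 12), cursors c1@11 c2@11 c3@11, authorship .........123
After op 5 (add_cursor(5)): buffer="fvvdqssvzggg" (len 12), cursors c4@5 c1@11 c2@11 c3@11, authorship .........123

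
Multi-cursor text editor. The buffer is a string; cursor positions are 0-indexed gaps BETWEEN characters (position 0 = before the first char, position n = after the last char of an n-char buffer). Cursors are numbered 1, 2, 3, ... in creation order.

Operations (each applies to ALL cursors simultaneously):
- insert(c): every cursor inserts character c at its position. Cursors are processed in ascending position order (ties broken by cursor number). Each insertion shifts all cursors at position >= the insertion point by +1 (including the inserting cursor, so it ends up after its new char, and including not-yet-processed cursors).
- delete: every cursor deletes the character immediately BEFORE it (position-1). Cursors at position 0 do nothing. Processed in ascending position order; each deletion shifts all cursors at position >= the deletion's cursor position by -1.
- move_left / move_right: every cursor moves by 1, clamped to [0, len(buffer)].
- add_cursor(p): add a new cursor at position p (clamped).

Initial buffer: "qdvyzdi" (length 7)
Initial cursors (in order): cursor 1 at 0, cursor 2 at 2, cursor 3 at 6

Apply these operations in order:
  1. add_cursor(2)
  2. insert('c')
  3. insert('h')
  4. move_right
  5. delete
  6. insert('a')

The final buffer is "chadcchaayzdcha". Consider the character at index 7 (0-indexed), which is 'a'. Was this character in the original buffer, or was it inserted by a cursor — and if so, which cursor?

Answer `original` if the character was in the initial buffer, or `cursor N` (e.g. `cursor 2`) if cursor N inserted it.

Answer: cursor 2

Derivation:
After op 1 (add_cursor(2)): buffer="qdvyzdi" (len 7), cursors c1@0 c2@2 c4@2 c3@6, authorship .......
After op 2 (insert('c')): buffer="cqdccvyzdci" (len 11), cursors c1@1 c2@5 c4@5 c3@10, authorship 1..24....3.
After op 3 (insert('h')): buffer="chqdcchhvyzdchi" (len 15), cursors c1@2 c2@8 c4@8 c3@14, authorship 11..2424....33.
After op 4 (move_right): buffer="chqdcchhvyzdchi" (len 15), cursors c1@3 c2@9 c4@9 c3@15, authorship 11..2424....33.
After op 5 (delete): buffer="chdcchyzdch" (len 11), cursors c1@2 c2@6 c4@6 c3@11, authorship 11.242...33
After op 6 (insert('a')): buffer="chadcchaayzdcha" (len 15), cursors c1@3 c2@9 c4@9 c3@15, authorship 111.24224...333
Authorship (.=original, N=cursor N): 1 1 1 . 2 4 2 2 4 . . . 3 3 3
Index 7: author = 2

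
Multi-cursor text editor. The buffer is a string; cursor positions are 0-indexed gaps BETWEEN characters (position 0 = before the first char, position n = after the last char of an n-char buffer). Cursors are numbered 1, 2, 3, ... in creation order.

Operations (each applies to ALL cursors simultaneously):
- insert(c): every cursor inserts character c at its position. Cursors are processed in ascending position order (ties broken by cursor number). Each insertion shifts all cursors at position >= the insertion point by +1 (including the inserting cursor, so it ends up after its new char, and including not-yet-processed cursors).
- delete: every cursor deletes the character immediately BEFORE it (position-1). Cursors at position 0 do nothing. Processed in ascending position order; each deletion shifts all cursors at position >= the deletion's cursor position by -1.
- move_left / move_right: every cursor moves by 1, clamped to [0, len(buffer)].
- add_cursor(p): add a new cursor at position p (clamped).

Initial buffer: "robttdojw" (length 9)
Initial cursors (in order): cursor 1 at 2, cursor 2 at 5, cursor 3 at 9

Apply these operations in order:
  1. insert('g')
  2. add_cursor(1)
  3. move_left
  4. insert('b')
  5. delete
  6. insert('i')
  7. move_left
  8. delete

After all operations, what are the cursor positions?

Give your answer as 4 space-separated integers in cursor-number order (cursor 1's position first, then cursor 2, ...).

Answer: 2 6 11 0

Derivation:
After op 1 (insert('g')): buffer="rogbttgdojwg" (len 12), cursors c1@3 c2@7 c3@12, authorship ..1...2....3
After op 2 (add_cursor(1)): buffer="rogbttgdojwg" (len 12), cursors c4@1 c1@3 c2@7 c3@12, authorship ..1...2....3
After op 3 (move_left): buffer="rogbttgdojwg" (len 12), cursors c4@0 c1@2 c2@6 c3@11, authorship ..1...2....3
After op 4 (insert('b')): buffer="brobgbttbgdojwbg" (len 16), cursors c4@1 c1@4 c2@9 c3@15, authorship 4..11...22....33
After op 5 (delete): buffer="rogbttgdojwg" (len 12), cursors c4@0 c1@2 c2@6 c3@11, authorship ..1...2....3
After op 6 (insert('i')): buffer="iroigbttigdojwig" (len 16), cursors c4@1 c1@4 c2@9 c3@15, authorship 4..11...22....33
After op 7 (move_left): buffer="iroigbttigdojwig" (len 16), cursors c4@0 c1@3 c2@8 c3@14, authorship 4..11...22....33
After op 8 (delete): buffer="irigbtigdojig" (len 13), cursors c4@0 c1@2 c2@6 c3@11, authorship 4.11..22...33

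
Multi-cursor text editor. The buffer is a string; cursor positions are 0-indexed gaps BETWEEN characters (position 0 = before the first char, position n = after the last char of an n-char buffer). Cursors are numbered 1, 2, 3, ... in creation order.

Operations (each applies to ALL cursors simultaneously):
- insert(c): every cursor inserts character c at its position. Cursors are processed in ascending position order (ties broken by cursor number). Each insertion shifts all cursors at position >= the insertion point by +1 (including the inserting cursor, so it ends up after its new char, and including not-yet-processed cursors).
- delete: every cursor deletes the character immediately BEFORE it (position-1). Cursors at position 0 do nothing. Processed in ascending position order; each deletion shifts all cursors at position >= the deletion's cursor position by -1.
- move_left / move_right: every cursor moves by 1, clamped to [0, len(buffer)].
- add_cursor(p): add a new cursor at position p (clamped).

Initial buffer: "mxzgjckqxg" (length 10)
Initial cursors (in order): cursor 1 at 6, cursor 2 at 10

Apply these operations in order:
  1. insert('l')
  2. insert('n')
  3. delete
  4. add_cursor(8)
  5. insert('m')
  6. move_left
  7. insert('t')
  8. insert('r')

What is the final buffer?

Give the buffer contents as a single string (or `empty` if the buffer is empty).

Answer: mxzgjcltrmktrmqxgltrm

Derivation:
After op 1 (insert('l')): buffer="mxzgjclkqxgl" (len 12), cursors c1@7 c2@12, authorship ......1....2
After op 2 (insert('n')): buffer="mxzgjclnkqxgln" (len 14), cursors c1@8 c2@14, authorship ......11....22
After op 3 (delete): buffer="mxzgjclkqxgl" (len 12), cursors c1@7 c2@12, authorship ......1....2
After op 4 (add_cursor(8)): buffer="mxzgjclkqxgl" (len 12), cursors c1@7 c3@8 c2@12, authorship ......1....2
After op 5 (insert('m')): buffer="mxzgjclmkmqxglm" (len 15), cursors c1@8 c3@10 c2@15, authorship ......11.3...22
After op 6 (move_left): buffer="mxzgjclmkmqxglm" (len 15), cursors c1@7 c3@9 c2@14, authorship ......11.3...22
After op 7 (insert('t')): buffer="mxzgjcltmktmqxgltm" (len 18), cursors c1@8 c3@11 c2@17, authorship ......111.33...222
After op 8 (insert('r')): buffer="mxzgjcltrmktrmqxgltrm" (len 21), cursors c1@9 c3@13 c2@20, authorship ......1111.333...2222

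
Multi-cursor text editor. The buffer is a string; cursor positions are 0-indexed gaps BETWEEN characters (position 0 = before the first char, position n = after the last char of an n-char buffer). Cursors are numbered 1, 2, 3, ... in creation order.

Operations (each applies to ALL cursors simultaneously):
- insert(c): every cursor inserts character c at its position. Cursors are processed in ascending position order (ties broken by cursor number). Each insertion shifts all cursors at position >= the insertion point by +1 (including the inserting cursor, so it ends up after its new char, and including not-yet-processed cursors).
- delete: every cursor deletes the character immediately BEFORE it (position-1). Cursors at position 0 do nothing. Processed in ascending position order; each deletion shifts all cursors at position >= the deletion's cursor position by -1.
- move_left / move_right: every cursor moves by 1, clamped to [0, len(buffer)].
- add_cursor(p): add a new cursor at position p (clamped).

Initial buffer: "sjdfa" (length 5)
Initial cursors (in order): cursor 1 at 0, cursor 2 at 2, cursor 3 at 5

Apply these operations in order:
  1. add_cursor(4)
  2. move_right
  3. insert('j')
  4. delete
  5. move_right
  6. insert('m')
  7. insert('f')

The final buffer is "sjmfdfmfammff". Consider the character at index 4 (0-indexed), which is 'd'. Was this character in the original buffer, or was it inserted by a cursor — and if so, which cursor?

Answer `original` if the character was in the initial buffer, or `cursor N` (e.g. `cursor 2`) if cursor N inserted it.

Answer: original

Derivation:
After op 1 (add_cursor(4)): buffer="sjdfa" (len 5), cursors c1@0 c2@2 c4@4 c3@5, authorship .....
After op 2 (move_right): buffer="sjdfa" (len 5), cursors c1@1 c2@3 c3@5 c4@5, authorship .....
After op 3 (insert('j')): buffer="sjjdjfajj" (len 9), cursors c1@2 c2@5 c3@9 c4@9, authorship .1..2..34
After op 4 (delete): buffer="sjdfa" (len 5), cursors c1@1 c2@3 c3@5 c4@5, authorship .....
After op 5 (move_right): buffer="sjdfa" (len 5), cursors c1@2 c2@4 c3@5 c4@5, authorship .....
After op 6 (insert('m')): buffer="sjmdfmamm" (len 9), cursors c1@3 c2@6 c3@9 c4@9, authorship ..1..2.34
After op 7 (insert('f')): buffer="sjmfdfmfammff" (len 13), cursors c1@4 c2@8 c3@13 c4@13, authorship ..11..22.3434
Authorship (.=original, N=cursor N): . . 1 1 . . 2 2 . 3 4 3 4
Index 4: author = original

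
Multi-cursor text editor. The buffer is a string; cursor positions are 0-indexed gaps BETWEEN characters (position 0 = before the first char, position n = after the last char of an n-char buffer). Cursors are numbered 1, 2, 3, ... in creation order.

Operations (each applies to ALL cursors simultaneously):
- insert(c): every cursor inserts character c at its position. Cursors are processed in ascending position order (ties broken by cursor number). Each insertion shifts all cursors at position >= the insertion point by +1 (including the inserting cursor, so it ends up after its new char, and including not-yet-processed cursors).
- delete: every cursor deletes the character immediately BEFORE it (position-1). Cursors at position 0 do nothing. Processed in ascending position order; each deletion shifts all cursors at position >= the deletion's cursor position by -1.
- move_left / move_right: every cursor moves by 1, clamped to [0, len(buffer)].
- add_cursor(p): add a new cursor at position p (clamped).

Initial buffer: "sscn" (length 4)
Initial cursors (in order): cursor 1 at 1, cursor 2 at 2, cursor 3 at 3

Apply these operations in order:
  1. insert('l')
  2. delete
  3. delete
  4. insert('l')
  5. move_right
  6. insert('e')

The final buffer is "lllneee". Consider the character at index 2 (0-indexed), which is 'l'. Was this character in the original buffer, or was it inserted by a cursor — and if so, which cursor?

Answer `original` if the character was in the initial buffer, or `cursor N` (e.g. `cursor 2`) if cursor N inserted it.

After op 1 (insert('l')): buffer="slslcln" (len 7), cursors c1@2 c2@4 c3@6, authorship .1.2.3.
After op 2 (delete): buffer="sscn" (len 4), cursors c1@1 c2@2 c3@3, authorship ....
After op 3 (delete): buffer="n" (len 1), cursors c1@0 c2@0 c3@0, authorship .
After op 4 (insert('l')): buffer="llln" (len 4), cursors c1@3 c2@3 c3@3, authorship 123.
After op 5 (move_right): buffer="llln" (len 4), cursors c1@4 c2@4 c3@4, authorship 123.
After op 6 (insert('e')): buffer="lllneee" (len 7), cursors c1@7 c2@7 c3@7, authorship 123.123
Authorship (.=original, N=cursor N): 1 2 3 . 1 2 3
Index 2: author = 3

Answer: cursor 3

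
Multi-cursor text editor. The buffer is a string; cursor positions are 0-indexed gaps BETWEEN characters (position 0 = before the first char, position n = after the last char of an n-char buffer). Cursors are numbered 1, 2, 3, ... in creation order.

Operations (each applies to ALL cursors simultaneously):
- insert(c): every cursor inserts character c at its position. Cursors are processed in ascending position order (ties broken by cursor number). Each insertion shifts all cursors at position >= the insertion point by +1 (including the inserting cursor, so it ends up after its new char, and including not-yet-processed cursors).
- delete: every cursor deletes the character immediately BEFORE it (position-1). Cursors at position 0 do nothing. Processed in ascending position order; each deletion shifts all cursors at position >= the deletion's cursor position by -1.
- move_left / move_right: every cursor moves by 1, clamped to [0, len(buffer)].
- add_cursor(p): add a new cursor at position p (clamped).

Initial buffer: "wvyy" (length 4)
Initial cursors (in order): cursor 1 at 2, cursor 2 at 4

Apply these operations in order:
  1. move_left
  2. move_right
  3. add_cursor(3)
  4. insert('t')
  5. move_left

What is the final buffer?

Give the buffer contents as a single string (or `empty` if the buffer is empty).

After op 1 (move_left): buffer="wvyy" (len 4), cursors c1@1 c2@3, authorship ....
After op 2 (move_right): buffer="wvyy" (len 4), cursors c1@2 c2@4, authorship ....
After op 3 (add_cursor(3)): buffer="wvyy" (len 4), cursors c1@2 c3@3 c2@4, authorship ....
After op 4 (insert('t')): buffer="wvtytyt" (len 7), cursors c1@3 c3@5 c2@7, authorship ..1.3.2
After op 5 (move_left): buffer="wvtytyt" (len 7), cursors c1@2 c3@4 c2@6, authorship ..1.3.2

Answer: wvtytyt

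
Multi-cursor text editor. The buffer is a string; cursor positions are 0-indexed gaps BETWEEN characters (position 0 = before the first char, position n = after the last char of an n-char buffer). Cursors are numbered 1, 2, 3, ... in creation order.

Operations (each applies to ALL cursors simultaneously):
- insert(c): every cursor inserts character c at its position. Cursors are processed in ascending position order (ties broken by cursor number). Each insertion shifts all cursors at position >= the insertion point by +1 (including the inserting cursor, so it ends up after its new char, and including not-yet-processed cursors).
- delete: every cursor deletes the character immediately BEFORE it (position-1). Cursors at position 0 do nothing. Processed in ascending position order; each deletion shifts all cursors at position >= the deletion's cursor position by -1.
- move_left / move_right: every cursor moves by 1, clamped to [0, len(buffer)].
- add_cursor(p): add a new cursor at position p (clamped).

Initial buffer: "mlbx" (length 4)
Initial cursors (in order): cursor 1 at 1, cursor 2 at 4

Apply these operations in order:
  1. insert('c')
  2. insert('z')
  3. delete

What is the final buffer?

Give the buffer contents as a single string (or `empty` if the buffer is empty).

After op 1 (insert('c')): buffer="mclbxc" (len 6), cursors c1@2 c2@6, authorship .1...2
After op 2 (insert('z')): buffer="mczlbxcz" (len 8), cursors c1@3 c2@8, authorship .11...22
After op 3 (delete): buffer="mclbxc" (len 6), cursors c1@2 c2@6, authorship .1...2

Answer: mclbxc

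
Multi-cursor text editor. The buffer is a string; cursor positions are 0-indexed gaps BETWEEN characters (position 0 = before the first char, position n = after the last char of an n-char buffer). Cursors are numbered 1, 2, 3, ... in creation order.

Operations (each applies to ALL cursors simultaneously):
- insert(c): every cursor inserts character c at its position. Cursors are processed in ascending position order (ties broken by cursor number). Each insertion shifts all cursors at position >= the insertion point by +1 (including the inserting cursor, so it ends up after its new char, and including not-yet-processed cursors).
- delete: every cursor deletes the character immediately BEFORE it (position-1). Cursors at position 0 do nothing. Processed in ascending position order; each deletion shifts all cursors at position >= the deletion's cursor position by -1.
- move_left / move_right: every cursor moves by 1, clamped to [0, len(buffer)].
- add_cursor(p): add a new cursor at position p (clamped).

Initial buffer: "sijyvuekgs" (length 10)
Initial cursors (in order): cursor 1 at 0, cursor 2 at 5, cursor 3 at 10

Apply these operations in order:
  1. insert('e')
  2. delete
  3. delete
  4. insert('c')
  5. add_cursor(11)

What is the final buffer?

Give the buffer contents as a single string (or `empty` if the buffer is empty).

After op 1 (insert('e')): buffer="esijyveuekgse" (len 13), cursors c1@1 c2@7 c3@13, authorship 1.....2.....3
After op 2 (delete): buffer="sijyvuekgs" (len 10), cursors c1@0 c2@5 c3@10, authorship ..........
After op 3 (delete): buffer="sijyuekg" (len 8), cursors c1@0 c2@4 c3@8, authorship ........
After op 4 (insert('c')): buffer="csijycuekgc" (len 11), cursors c1@1 c2@6 c3@11, authorship 1....2....3
After op 5 (add_cursor(11)): buffer="csijycuekgc" (len 11), cursors c1@1 c2@6 c3@11 c4@11, authorship 1....2....3

Answer: csijycuekgc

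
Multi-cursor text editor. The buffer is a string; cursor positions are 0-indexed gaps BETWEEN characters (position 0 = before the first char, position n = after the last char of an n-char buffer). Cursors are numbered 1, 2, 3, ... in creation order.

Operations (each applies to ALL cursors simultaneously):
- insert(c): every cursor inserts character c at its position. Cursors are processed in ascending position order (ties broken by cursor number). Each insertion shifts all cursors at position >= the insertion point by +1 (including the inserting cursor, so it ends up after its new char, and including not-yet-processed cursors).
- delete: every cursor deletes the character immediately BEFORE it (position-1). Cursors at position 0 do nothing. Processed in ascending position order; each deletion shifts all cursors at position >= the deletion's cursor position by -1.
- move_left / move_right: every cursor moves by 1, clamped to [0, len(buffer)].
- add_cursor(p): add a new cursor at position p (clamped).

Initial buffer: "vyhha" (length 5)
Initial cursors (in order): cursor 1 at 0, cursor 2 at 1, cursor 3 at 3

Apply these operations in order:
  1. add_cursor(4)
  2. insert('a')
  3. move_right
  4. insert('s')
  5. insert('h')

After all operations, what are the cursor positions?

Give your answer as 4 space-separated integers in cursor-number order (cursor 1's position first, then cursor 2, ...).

After op 1 (add_cursor(4)): buffer="vyhha" (len 5), cursors c1@0 c2@1 c3@3 c4@4, authorship .....
After op 2 (insert('a')): buffer="avayhahaa" (len 9), cursors c1@1 c2@3 c3@6 c4@8, authorship 1.2..3.4.
After op 3 (move_right): buffer="avayhahaa" (len 9), cursors c1@2 c2@4 c3@7 c4@9, authorship 1.2..3.4.
After op 4 (insert('s')): buffer="avsayshahsaas" (len 13), cursors c1@3 c2@6 c3@10 c4@13, authorship 1.12.2.3.34.4
After op 5 (insert('h')): buffer="avshayshhahshaash" (len 17), cursors c1@4 c2@8 c3@13 c4@17, authorship 1.112.22.3.334.44

Answer: 4 8 13 17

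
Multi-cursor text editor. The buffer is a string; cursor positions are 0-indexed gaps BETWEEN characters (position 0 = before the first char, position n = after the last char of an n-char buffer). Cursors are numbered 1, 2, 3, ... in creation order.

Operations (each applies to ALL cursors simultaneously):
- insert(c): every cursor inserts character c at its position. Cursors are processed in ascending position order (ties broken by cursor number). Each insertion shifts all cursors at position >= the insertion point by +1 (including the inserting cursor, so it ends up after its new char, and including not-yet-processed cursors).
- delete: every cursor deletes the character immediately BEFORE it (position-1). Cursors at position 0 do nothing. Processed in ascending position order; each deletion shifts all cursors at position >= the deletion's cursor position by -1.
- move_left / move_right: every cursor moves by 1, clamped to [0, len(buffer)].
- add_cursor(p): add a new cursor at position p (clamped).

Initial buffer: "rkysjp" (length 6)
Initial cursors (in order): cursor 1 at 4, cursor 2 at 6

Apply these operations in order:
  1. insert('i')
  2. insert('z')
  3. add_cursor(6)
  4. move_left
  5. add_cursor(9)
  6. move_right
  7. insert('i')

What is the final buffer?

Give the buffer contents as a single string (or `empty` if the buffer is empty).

Answer: rkysiziijpizii

Derivation:
After op 1 (insert('i')): buffer="rkysijpi" (len 8), cursors c1@5 c2@8, authorship ....1..2
After op 2 (insert('z')): buffer="rkysizjpiz" (len 10), cursors c1@6 c2@10, authorship ....11..22
After op 3 (add_cursor(6)): buffer="rkysizjpiz" (len 10), cursors c1@6 c3@6 c2@10, authorship ....11..22
After op 4 (move_left): buffer="rkysizjpiz" (len 10), cursors c1@5 c3@5 c2@9, authorship ....11..22
After op 5 (add_cursor(9)): buffer="rkysizjpiz" (len 10), cursors c1@5 c3@5 c2@9 c4@9, authorship ....11..22
After op 6 (move_right): buffer="rkysizjpiz" (len 10), cursors c1@6 c3@6 c2@10 c4@10, authorship ....11..22
After op 7 (insert('i')): buffer="rkysiziijpizii" (len 14), cursors c1@8 c3@8 c2@14 c4@14, authorship ....1113..2224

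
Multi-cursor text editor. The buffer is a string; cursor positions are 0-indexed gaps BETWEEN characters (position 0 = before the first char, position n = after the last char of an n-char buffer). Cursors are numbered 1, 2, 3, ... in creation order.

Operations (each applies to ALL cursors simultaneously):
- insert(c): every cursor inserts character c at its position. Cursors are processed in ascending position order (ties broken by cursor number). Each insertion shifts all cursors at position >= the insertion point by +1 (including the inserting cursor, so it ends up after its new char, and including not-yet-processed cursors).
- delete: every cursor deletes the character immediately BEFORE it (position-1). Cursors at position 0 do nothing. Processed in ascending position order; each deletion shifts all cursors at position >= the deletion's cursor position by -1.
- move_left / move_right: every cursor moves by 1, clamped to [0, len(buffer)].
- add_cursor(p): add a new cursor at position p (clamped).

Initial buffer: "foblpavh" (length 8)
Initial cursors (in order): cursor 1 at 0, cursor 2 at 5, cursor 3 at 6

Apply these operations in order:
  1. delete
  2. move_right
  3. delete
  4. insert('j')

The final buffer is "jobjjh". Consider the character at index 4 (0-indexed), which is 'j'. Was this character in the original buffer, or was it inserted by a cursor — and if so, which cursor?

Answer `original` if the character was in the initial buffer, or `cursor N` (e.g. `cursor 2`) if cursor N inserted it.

After op 1 (delete): buffer="foblvh" (len 6), cursors c1@0 c2@4 c3@4, authorship ......
After op 2 (move_right): buffer="foblvh" (len 6), cursors c1@1 c2@5 c3@5, authorship ......
After op 3 (delete): buffer="obh" (len 3), cursors c1@0 c2@2 c3@2, authorship ...
After op 4 (insert('j')): buffer="jobjjh" (len 6), cursors c1@1 c2@5 c3@5, authorship 1..23.
Authorship (.=original, N=cursor N): 1 . . 2 3 .
Index 4: author = 3

Answer: cursor 3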